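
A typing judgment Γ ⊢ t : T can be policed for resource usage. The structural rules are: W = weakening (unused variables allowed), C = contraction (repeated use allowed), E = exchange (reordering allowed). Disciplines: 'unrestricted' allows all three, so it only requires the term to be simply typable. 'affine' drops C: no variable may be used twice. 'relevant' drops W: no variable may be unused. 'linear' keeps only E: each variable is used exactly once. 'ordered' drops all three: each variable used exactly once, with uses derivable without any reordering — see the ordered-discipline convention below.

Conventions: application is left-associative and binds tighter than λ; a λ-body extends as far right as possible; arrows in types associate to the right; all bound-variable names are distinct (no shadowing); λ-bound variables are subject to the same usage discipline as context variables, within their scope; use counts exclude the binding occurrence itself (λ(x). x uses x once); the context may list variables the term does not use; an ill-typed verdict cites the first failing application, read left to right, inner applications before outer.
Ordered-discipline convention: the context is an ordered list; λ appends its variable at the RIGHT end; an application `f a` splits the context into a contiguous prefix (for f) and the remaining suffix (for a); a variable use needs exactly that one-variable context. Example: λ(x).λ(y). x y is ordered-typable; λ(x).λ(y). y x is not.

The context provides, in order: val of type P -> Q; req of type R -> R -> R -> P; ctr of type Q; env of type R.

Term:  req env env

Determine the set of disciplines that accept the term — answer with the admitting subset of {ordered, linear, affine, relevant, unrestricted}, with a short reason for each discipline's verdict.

admitted in: unrestricted
use counts: val: 0×, req: 1×, ctr: 0×, env: 2×
left-to-right use order: req, env, env
typing: the term checks, with type R -> P
ordered: ✗, env ×2 used more than once (contraction); val, ctr left unused
linear: ✗, env ×2 used more than once (contraction); val, ctr left unused
affine: ✗, env ×2 used more than once (contraction)
relevant: ✗, val, ctr left unused
unrestricted: ✓, type-checks (R -> P) and nothing is barred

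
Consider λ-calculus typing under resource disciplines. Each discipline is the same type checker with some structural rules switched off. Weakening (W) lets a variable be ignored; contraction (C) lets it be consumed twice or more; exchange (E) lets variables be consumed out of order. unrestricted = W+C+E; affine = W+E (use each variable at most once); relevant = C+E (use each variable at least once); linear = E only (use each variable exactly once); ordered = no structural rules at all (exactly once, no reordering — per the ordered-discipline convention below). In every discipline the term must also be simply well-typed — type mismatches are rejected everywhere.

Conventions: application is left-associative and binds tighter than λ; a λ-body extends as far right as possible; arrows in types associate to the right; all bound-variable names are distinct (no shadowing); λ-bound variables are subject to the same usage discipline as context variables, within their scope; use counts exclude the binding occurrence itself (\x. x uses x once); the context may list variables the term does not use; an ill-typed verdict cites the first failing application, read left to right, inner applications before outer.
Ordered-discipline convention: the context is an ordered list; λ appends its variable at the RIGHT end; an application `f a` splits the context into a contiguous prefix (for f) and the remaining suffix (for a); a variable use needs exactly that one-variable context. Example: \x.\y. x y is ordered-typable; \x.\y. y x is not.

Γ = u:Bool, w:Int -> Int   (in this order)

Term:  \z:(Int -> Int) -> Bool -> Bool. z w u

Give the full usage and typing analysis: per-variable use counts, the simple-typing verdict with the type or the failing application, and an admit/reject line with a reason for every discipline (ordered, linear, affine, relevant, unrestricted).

counts: u: 1, w: 1, z (bound): 1
use order (left to right): z, w, u
typing: well-typed — term : ((Int -> Int) -> Bool -> Bool) -> Bool
ordered: ✗ — no ordered split (uses run z, w, u)
linear: ✓ — exactly-once usage across u, w, z
affine: ✓ — u, w, z: no repeats, contraction unneeded
relevant: ✓ — none of u, w, z goes unused
unrestricted: ✓ — type-checks (((Int -> Int) -> Bool -> Bool) -> Bool) and nothing is barred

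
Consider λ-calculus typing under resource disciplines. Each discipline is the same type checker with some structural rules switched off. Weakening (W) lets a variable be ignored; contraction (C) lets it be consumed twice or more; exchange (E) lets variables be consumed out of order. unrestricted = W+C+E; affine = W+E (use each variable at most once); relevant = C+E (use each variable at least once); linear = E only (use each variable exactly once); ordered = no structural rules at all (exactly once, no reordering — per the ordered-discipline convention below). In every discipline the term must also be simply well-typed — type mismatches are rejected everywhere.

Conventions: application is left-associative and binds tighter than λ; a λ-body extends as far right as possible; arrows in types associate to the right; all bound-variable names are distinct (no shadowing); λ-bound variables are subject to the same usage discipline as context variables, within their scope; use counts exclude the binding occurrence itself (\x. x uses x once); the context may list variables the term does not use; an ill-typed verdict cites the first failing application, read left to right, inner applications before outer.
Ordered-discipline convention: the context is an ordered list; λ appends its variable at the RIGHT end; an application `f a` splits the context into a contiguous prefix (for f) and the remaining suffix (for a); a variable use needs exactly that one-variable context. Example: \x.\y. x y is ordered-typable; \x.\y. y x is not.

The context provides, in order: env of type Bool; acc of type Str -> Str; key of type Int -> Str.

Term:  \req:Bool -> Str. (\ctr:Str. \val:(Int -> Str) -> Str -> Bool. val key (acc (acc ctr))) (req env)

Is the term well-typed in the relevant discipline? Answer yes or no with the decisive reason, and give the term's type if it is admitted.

yes — at least one use each (env, acc, key, req, ctr, val); term : (Bool -> Str) -> ((Int -> Str) -> Str -> Bool) -> Bool
use counts: env: 1, acc: 2, key: 1, req (λ-bound): 1, ctr (λ-bound): 1, val (λ-bound): 1
uses in reading order: val, key, acc, acc, ctr, req, env
typing: well-typed — term : (Bool -> Str) -> ((Int -> Str) -> Str -> Bool) -> Bool
per-discipline verdicts: ordered ✗; linear ✗; affine ✗; relevant ✓; unrestricted ✓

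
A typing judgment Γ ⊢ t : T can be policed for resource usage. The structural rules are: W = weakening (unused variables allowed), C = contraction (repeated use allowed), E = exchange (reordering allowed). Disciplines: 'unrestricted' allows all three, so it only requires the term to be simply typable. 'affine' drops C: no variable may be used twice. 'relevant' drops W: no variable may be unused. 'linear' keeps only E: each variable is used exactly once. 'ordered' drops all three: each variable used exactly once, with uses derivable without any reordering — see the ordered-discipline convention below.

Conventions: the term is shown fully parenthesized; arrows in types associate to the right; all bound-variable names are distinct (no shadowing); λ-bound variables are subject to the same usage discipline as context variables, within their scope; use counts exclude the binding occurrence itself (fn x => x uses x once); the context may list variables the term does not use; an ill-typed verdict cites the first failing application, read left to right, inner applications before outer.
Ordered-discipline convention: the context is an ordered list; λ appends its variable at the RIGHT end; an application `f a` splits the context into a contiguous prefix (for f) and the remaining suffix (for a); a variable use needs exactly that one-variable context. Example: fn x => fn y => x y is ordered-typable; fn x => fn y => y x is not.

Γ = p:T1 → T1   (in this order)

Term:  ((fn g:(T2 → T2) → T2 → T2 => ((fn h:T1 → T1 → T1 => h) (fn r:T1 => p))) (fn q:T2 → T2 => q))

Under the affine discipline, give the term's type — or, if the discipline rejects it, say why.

term : T1 → T1 → T1
usage: p: 1×; g (λ-bound): 0×; h (λ-bound): 1×; r (λ-bound): 0×; q (λ-bound): 1×
left-to-right use order: h, p, q
typing: ✓ — T1 → T1 → T1
all disciplines: ordered ✗ | linear ✗ | affine ✓ | relevant ✗ | unrestricted ✓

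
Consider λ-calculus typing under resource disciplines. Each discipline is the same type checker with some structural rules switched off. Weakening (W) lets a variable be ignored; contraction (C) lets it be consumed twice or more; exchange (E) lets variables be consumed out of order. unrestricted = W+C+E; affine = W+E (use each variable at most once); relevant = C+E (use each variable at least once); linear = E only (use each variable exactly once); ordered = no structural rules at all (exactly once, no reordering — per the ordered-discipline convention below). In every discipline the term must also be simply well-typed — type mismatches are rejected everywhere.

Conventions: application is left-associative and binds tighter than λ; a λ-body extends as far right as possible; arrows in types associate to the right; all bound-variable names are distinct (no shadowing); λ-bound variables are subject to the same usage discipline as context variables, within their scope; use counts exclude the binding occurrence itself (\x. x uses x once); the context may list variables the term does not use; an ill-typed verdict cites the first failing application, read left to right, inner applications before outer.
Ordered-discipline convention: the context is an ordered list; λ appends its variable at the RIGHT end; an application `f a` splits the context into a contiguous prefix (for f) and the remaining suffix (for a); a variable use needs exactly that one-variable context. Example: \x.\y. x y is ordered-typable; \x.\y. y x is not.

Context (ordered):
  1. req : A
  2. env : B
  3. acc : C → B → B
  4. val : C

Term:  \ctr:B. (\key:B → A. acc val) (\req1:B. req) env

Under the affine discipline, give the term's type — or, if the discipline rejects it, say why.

term : B → B
counts: req: 1×, env: 1×, acc: 1×, val: 1×, ctr (bound): 0×, key (bound): 0×, req1 (bound): 0×
left-to-right use order: acc, val, req, env
typing: the term checks, with type B → B
all disciplines: ordered ✗, linear ✗, affine ✓, relevant ✗, unrestricted ✓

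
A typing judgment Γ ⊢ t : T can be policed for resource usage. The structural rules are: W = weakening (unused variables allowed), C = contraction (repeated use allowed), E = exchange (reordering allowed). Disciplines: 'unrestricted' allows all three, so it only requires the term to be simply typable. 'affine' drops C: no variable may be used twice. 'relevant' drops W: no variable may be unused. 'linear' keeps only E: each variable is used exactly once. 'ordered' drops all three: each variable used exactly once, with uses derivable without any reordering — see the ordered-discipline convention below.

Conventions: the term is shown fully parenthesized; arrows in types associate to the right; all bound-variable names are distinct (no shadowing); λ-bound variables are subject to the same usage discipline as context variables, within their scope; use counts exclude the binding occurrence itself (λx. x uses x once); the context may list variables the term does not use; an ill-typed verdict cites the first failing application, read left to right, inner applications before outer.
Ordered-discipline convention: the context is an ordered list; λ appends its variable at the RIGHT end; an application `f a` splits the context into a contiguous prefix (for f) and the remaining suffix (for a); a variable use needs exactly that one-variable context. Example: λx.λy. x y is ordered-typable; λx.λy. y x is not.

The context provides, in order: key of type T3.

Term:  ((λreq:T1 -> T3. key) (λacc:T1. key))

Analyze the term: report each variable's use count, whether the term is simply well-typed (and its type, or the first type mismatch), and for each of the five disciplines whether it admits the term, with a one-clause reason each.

variable uses: key: 2, req (bound): 0, acc (bound): 0
uses in reading order: key, key
typing: well-typed at T3
ordered: ✗ — uses contraction: key ×2; unused: req, acc — weakening required
linear: ✗ — uses contraction: key ×2; unused: req, acc — weakening required
affine: ✗ — uses contraction: key ×2
relevant: ✗ — unused: req, acc — weakening required
unrestricted: ✓ — well-typed at T3; no restrictions here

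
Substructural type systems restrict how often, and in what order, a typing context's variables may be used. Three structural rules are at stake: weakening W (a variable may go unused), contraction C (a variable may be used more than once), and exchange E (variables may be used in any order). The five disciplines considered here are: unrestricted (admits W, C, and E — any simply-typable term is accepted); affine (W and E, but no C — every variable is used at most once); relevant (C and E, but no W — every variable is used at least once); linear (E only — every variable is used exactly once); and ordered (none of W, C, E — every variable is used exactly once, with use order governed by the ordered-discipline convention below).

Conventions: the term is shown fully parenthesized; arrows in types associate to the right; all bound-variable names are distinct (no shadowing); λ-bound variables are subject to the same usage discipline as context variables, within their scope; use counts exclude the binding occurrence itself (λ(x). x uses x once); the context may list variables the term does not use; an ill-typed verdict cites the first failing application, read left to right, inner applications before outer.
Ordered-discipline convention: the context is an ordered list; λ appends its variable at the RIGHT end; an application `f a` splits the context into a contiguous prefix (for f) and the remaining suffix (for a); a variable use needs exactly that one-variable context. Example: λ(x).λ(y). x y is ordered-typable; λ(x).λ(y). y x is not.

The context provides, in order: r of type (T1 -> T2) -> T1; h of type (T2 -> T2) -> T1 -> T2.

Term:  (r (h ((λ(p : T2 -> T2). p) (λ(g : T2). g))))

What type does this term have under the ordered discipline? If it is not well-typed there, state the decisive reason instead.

term : T1
use counts: r: 1; h: 1; p (bound): 1; g (bound): 1
uses in reading order: r, h, p, g
typing: well-typed — term : T1
all disciplines: ordered ✓ | linear ✓ | affine ✓ | relevant ✓ | unrestricted ✓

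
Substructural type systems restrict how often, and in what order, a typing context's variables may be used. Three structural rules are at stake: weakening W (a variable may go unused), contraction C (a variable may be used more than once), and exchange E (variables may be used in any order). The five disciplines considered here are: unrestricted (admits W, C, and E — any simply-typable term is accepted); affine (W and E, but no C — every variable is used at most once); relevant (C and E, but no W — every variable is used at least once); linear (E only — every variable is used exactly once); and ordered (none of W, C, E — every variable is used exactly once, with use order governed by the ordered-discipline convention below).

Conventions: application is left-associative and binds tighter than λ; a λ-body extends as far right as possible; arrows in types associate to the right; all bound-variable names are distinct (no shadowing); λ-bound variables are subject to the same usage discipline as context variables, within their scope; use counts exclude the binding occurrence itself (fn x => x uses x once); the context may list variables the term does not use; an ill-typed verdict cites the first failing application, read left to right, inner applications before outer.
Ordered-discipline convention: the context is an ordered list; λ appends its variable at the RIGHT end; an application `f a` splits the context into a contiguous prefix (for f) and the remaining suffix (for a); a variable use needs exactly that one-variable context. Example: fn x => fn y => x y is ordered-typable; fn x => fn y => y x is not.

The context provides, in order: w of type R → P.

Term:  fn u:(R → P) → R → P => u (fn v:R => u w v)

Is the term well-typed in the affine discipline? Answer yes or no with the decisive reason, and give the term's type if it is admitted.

no — needs contraction — u ×2
use counts: w: 1×, u (bound): 2×, v (bound): 1×
uses in reading order: u, u, w, v
typing: well-typed — term : ((R → P) → R → P) → R → P
all disciplines: ordered ✗; linear ✗; affine ✗; relevant ✓; unrestricted ✓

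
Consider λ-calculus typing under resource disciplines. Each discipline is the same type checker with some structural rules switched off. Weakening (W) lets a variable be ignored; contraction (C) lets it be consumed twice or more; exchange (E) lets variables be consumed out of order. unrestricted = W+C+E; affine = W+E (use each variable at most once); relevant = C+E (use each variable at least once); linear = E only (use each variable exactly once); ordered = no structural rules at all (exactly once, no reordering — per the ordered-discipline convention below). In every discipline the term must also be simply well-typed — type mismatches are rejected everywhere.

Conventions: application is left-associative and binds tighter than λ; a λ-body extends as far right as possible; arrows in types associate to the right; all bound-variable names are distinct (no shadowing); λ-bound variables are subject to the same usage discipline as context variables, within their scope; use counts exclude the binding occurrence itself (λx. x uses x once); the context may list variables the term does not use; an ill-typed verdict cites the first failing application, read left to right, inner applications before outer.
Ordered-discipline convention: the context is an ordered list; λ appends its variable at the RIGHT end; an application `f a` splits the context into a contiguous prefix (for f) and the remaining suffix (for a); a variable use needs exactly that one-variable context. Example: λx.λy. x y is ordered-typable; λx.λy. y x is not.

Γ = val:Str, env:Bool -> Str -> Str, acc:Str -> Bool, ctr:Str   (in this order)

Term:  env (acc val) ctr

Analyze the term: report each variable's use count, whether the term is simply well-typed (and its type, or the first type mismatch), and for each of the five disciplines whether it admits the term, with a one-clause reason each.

counts: val ×1; env ×1; acc ×1; ctr ×1
left-to-right use order: env, acc, val, ctr
typing: ✓ — Str
ordered: ✗ — no contiguous prefix/suffix split fits env, acc, val, ctr
linear: ✓ — each of val, env, acc, ctr used exactly once
affine: ✓ — none of val, env, acc, ctr used more than once
relevant: ✓ — none of val, env, acc, ctr goes unused
unrestricted: ✓ — simply typable at Str; W, C, E all held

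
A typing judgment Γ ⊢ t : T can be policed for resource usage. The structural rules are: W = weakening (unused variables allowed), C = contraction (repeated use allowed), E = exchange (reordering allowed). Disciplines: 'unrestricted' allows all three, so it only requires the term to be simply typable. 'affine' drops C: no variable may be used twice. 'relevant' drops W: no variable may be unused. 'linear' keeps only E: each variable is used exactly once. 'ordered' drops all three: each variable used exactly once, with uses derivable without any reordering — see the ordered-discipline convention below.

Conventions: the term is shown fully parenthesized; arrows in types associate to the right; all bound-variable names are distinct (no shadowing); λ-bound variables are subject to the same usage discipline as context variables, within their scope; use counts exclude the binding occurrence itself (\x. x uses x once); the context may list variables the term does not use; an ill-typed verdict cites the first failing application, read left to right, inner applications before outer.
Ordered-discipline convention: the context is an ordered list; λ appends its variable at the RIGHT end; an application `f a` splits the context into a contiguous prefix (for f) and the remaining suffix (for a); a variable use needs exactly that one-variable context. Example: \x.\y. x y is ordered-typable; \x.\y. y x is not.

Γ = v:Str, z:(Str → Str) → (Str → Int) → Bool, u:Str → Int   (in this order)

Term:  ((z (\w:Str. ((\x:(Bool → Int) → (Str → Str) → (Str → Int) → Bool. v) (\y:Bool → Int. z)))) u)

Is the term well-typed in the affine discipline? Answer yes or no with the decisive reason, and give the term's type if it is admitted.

no — z ×2 used more than once (contraction)
counts: v=1, z=2, u=1, w (bound)=0, x (bound)=0, y (bound)=0
order of uses: z, v, z, u
typing: well-typed at Bool
all disciplines: ordered ✗ | linear ✗ | affine ✗ | relevant ✗ | unrestricted ✓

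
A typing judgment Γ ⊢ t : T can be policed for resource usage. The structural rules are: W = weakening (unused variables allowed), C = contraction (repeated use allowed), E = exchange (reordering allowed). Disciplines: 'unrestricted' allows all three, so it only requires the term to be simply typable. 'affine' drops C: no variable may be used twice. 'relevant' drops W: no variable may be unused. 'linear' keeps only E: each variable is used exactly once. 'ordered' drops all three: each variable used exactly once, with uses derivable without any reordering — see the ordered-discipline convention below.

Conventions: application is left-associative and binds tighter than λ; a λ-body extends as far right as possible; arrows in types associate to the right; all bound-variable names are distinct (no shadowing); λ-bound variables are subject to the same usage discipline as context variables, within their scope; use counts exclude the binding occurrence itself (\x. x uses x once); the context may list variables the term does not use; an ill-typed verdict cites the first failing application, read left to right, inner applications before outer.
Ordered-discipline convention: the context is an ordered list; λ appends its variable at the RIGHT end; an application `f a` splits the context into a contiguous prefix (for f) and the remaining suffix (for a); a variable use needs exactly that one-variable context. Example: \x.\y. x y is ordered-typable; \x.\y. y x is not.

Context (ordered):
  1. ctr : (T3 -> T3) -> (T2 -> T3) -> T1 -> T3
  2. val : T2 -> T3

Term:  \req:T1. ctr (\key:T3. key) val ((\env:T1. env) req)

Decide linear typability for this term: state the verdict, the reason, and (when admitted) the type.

yes — exactly-once usage across ctr, val, req, key, env; term : T1 -> T3
use counts: ctr ×1, val ×1, req (λ-bound) ×1, key (λ-bound) ×1, env (λ-bound) ×1
order of uses: ctr, key, val, env, req
typing: ✓ — T1 -> T3
summary: ordered ✓ | linear ✓ | affine ✓ | relevant ✓ | unrestricted ✓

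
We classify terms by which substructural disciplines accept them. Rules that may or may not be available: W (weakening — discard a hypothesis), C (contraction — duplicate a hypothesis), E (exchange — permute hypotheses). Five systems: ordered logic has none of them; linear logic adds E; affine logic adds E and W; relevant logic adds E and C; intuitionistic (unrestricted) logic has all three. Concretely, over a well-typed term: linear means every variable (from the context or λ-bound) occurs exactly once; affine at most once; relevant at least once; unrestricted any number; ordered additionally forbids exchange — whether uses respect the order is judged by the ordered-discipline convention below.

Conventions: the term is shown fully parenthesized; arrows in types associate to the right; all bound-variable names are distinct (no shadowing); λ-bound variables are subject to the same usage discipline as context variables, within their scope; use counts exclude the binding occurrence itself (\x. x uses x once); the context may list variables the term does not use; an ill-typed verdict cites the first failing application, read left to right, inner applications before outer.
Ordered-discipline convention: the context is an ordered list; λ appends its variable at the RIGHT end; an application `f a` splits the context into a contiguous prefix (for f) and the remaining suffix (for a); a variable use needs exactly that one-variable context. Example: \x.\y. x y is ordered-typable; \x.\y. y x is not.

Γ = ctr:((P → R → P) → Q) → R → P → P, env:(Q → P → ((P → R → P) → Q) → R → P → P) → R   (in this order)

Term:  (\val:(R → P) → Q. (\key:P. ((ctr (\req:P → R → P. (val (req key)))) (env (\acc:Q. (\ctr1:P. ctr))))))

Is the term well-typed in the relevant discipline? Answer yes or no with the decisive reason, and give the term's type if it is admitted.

no — needs weakening: acc, ctr1 unused
variable uses: ctr ×2; env ×1; val [bound] ×1; key [bound] ×1; req [bound] ×1; acc [bound] ×0; ctr1 [bound] ×0
order of uses: ctr, val, req, key, env, ctr
typing: the term checks, with type ((R → P) → Q) → P → P → P
all disciplines: ordered ✗ · linear ✗ · affine ✗ · relevant ✗ · unrestricted ✓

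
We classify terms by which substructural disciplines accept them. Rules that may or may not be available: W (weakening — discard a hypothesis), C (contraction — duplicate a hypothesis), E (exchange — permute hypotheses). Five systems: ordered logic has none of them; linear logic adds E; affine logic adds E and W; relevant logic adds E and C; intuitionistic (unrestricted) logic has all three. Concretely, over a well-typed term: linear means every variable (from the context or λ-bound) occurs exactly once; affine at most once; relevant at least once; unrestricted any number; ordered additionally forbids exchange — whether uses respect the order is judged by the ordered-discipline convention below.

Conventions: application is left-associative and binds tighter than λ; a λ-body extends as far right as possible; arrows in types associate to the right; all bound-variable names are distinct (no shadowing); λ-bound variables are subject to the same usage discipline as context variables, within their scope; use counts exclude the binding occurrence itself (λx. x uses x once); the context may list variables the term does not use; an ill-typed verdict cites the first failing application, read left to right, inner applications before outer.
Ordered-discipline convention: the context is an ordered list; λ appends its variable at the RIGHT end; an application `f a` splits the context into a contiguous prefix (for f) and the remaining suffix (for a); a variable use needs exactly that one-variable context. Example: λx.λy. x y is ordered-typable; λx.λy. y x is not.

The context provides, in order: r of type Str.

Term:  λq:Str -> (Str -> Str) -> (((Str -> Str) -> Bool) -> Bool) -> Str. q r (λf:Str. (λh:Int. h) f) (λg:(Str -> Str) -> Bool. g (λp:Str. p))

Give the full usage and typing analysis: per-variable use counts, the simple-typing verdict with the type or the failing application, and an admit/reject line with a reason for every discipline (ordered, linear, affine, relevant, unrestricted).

use counts: r=1; q (bound)=1; f (bound)=1; h (bound)=1; g (bound)=1; p (bound)=1
left-to-right use order: q, r, h, f, g, p
typing: ill-typed: argument of type Str where Int is required
ordered: ✗ — the type mismatch rejects it
linear: ✗ — not simply typable
affine: ✗ — fails simple typing
relevant: ✗ — a type mismatch blocks all five
unrestricted: ✗ — the type mismatch rejects it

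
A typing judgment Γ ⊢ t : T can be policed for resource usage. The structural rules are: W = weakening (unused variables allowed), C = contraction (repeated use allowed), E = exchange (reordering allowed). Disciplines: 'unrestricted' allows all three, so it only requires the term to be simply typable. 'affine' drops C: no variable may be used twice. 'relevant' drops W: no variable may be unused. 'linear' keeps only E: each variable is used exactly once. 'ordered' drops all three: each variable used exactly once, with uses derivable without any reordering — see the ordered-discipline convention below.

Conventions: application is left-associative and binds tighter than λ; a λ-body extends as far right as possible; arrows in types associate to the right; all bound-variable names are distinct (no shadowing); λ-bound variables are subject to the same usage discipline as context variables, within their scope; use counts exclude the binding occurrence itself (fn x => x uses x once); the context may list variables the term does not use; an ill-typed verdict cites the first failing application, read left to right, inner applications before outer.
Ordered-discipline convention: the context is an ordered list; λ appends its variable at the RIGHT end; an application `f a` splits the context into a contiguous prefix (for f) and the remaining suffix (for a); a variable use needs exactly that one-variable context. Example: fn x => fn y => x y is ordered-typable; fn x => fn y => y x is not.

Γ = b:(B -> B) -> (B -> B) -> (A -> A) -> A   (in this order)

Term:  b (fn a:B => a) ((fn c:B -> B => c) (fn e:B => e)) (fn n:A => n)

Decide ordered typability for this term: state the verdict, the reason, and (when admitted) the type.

yes — single-use (b, a, c, e, n), ordered derivation ok; term : A
variable uses: b=1, a (λ-bound)=1, c (λ-bound)=1, e (λ-bound)=1, n (λ-bound)=1
use order (left to right): b, a, c, e, n
typing: ✓ — A
across the five disciplines: ordered ✓, linear ✓, affine ✓, relevant ✓, unrestricted ✓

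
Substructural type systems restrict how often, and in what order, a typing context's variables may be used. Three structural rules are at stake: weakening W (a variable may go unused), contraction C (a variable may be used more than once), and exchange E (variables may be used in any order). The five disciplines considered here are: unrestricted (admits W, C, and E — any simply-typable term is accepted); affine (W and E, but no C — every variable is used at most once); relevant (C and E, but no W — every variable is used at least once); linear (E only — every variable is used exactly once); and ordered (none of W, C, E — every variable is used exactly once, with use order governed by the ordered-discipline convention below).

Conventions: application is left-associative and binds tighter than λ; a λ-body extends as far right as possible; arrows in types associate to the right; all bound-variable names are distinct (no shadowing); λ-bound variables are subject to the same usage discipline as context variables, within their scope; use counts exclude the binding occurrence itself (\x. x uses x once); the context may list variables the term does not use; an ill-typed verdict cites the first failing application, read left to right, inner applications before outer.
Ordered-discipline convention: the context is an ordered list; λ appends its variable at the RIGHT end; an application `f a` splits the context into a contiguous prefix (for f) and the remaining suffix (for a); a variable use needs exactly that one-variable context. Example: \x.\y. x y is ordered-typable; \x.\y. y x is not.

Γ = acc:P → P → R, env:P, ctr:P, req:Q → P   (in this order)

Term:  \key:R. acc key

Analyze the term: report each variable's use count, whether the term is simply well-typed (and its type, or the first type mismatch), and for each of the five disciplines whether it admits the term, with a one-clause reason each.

counts: acc ×1; env ×0; ctr ×0; req ×0; key (λ-bound) ×1
use order (left to right): acc, key
typing: ill-typed: an argument R mismatches the expected P
ordered: ✗, the type mismatch rejects it
linear: ✗, not simply typable
affine: ✗, fails simple typing
relevant: ✗, a type mismatch blocks all five
unrestricted: ✗, the type mismatch rejects it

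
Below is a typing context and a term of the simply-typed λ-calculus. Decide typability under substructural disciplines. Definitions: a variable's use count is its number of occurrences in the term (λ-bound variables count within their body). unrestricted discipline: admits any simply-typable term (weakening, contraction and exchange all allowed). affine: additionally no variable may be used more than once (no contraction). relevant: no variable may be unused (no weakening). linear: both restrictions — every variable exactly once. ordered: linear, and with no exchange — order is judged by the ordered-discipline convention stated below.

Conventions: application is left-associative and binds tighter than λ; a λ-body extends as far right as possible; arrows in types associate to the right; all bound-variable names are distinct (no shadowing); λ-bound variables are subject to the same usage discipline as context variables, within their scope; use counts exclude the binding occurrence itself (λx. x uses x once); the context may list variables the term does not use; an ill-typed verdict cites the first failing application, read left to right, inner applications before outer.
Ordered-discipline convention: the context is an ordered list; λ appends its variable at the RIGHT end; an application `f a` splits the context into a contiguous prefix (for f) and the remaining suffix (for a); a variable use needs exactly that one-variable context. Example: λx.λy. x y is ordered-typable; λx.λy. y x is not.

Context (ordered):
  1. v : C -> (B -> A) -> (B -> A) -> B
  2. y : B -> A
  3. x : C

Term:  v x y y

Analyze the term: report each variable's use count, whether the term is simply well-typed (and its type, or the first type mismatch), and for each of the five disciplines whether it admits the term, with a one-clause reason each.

counts: v: 1; y: 2; x: 1
use order (left to right): v, x, y, y
typing: well-typed — term : B
ordered ✗ (repeated use of y ×2)
linear ✗ (repeated use of y ×2)
affine ✗ (repeated use of y ×2)
relevant ✓ (every one of v, y, x appears)
unrestricted ✓ (typability at B is all that's needed)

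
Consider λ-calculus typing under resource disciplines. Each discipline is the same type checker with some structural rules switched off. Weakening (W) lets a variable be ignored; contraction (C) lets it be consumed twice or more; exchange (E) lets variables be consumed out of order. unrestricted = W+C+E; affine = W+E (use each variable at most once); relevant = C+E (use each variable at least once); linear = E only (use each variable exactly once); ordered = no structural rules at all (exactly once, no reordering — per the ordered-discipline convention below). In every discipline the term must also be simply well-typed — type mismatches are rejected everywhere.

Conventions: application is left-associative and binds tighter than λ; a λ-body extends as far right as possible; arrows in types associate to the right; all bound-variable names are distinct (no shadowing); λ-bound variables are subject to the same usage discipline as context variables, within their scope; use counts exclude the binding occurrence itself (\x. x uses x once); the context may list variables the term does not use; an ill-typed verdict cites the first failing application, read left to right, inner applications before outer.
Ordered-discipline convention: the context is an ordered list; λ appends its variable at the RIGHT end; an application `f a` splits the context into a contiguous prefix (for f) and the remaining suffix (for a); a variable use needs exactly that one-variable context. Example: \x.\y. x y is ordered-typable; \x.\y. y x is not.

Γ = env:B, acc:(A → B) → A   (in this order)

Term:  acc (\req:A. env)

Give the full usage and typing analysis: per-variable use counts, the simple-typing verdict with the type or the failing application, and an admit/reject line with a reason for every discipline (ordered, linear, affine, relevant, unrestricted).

usage: env=1, acc=1, req (bound)=0
uses in reading order: acc, env
typing: the term checks, with type A
ordered: ✗ — req never used (weakening)
linear: ✗ — req never used (weakening)
affine: ✓ — no duplicate uses among env, acc, req
relevant: ✗ — req never used (weakening)
unrestricted: ✓ — type-checks (A) and nothing is barred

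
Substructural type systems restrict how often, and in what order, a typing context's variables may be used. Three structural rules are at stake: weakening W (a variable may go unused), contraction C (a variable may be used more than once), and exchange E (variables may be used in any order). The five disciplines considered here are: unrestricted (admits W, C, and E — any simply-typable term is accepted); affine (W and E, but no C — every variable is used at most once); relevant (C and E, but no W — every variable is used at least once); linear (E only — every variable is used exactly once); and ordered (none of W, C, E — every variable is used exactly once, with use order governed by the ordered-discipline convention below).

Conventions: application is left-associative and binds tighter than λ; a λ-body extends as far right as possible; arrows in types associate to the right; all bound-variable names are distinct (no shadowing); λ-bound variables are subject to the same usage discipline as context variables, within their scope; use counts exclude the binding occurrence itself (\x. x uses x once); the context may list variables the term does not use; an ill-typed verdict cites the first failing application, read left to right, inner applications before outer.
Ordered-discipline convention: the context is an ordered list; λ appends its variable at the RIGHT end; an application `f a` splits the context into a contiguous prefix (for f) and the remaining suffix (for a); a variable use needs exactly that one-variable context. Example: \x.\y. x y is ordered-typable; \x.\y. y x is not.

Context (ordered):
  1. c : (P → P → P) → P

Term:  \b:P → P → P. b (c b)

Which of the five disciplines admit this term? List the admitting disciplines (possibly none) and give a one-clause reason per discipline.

admitted by: relevant, unrestricted
counts: c ×1, b (λ-bound) ×2
use order (left to right): b, c, b
typing: well-typed at (P → P → P) → P → P
ordered ✗ (uses contraction: b ×2)
linear ✗ (uses contraction: b ×2)
affine ✗ (uses contraction: b ×2)
relevant ✓ (none of c, b goes unused)
unrestricted ✓ (well-typed at (P → P → P) → P → P; no restrictions here)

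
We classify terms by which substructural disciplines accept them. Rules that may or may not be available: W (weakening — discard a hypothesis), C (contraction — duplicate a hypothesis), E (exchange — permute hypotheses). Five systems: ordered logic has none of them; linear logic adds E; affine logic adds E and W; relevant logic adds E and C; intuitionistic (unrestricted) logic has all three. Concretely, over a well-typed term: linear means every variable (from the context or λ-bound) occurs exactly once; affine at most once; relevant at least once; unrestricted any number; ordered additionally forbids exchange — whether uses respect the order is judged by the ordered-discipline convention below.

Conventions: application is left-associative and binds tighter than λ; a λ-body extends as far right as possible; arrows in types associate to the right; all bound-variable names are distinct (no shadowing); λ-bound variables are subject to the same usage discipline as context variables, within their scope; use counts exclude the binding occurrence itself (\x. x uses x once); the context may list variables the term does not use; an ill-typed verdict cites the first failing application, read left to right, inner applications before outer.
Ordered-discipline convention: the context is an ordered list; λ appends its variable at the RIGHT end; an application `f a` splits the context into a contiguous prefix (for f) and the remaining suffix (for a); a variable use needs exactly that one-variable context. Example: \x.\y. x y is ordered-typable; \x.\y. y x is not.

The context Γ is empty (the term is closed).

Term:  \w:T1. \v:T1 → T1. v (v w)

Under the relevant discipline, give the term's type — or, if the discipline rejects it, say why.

term : T1 → (T1 → T1) → T1
counts: w [bound] ×1, v [bound] ×2
uses in reading order: v, v, w
typing: ✓ — T1 → (T1 → T1) → T1
summary: ordered ✗ | linear ✗ | affine ✗ | relevant ✓ | unrestricted ✓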